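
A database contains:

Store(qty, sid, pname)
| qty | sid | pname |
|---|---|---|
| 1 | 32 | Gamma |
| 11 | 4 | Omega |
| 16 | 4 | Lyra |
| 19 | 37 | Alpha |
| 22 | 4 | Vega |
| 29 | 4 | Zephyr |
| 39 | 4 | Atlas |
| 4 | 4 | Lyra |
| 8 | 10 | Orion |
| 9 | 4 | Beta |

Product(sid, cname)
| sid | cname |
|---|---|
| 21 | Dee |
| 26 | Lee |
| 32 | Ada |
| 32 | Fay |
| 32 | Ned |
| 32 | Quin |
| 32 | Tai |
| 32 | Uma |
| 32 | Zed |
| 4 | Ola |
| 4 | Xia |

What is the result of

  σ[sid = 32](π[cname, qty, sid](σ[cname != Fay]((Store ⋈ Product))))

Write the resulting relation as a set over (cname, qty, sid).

Store ⋈ Product (natural join on sid): {(1, 32, Gamma, Ada), (1, 32, Gamma, Fay), (1, 32, Gamma, Ned), (1, 32, Gamma, Quin), (1, 32, Gamma, Tai), (1, 32, Gamma, Uma), (1, 32, Gamma, Zed), (11, 4, Omega, Ola), (11, 4, Omega, Xia), (16, 4, Lyra, Ola), (16, 4, Lyra, Xia), (22, 4, Vega, Ola), (22, 4, Vega, Xia), (29, 4, Zephyr, Ola), (29, 4, Zephyr, Xia), (39, 4, Atlas, Ola), (39, 4, Atlas, Xia), (4, 4, Lyra, Ola), (4, 4, Lyra, Xia), (9, 4, Beta, Ola), (9, 4, Beta, Xia)}
Selection cname != Fay: {(1, 32, Gamma, Ada), (1, 32, Gamma, Ned), (1, 32, Gamma, Quin), (1, 32, Gamma, Tai), (1, 32, Gamma, Uma), (1, 32, Gamma, Zed), (11, 4, Omega, Ola), (11, 4, Omega, Xia), (16, 4, Lyra, Ola), (16, 4, Lyra, Xia), (22, 4, Vega, Ola), (22, 4, Vega, Xia), (29, 4, Zephyr, Ola), (29, 4, Zephyr, Xia), (39, 4, Atlas, Ola), (39, 4, Atlas, Xia), (4, 4, Lyra, Ola), (4, 4, Lyra, Xia), (9, 4, Beta, Ola), (9, 4, Beta, Xia)}
π[cname, qty, sid]: project onto (cname, qty, sid) → {(Ada, 1, 32), (Ned, 1, 32), (Ola, 11, 4), (Ola, 16, 4), (Ola, 22, 4), (Ola, 29, 4), (Ola, 39, 4), (Ola, 4, 4), (Ola, 9, 4), (Quin, 1, 32), (Tai, 1, 32), (Uma, 1, 32), (Xia, 11, 4), (Xia, 16, 4), (Xia, 22, 4), (Xia, 29, 4), (Xia, 39, 4), (Xia, 4, 4), (Xia, 9, 4), (Zed, 1, 32)}
Selection sid = 32: {(Ada, 1, 32), (Ned, 1, 32), (Quin, 1, 32), (Tai, 1, 32), (Uma, 1, 32), (Zed, 1, 32)}

{(Ada, 1, 32), (Ned, 1, 32), (Quin, 1, 32), (Tai, 1, 32), (Uma, 1, 32), (Zed, 1, 32)}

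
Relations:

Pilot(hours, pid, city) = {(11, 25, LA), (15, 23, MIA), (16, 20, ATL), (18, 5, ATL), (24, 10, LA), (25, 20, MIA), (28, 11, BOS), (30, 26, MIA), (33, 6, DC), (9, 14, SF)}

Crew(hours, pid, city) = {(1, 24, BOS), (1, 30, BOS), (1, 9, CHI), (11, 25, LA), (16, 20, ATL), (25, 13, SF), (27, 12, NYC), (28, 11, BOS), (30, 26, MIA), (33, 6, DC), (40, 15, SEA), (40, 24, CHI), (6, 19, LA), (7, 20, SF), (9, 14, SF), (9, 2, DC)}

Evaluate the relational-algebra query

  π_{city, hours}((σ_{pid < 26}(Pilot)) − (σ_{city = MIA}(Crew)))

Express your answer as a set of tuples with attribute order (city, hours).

{(ATL, 16), (ATL, 18), (BOS, 28), (DC, 33), (LA, 11), (LA, 24), (MIA, 15), (MIA, 25), (SF, 9)}

Apply σ_{pid < 26}; surviving tuples: {(11, 25, LA), (15, 23, MIA), (16, 20, ATL), (18, 5, ATL), (24, 10, LA), (25, 20, MIA), (28, 11, BOS), (33, 6, DC), (9, 14, SF)}
Apply σ_{city = MIA}; surviving tuples: {(30, 26, MIA)}
Set difference of the two operands is {(11, 25, LA), (15, 23, MIA), (16, 20, ATL), (18, 5, ATL), (24, 10, LA), (25, 20, MIA), (28, 11, BOS), (33, 6, DC), (9, 14, SF)}.
Keep only column(s) city, hours: {(ATL, 16), (ATL, 18), (BOS, 28), (DC, 33), (LA, 11), (LA, 24), (MIA, 15), (MIA, 25), (SF, 9)}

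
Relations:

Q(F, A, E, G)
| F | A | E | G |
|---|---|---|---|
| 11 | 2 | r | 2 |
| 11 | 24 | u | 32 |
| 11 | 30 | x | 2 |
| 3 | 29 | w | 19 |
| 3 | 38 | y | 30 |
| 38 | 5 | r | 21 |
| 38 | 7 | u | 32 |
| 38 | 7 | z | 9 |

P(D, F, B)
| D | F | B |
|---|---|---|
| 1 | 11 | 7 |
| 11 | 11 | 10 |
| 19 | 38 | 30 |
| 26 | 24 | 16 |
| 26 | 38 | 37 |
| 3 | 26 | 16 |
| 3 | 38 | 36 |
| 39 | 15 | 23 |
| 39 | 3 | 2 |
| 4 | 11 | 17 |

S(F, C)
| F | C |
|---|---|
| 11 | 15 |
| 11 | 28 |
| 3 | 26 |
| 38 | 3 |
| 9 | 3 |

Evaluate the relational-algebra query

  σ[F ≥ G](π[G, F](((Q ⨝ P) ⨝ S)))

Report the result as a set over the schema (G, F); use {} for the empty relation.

Q ⋈ P (natural join on F): {(11, 2, r, 2, 1, 7), (11, 2, r, 2, 11, 10), (11, 2, r, 2, 4, 17), (11, 24, u, 32, 1, 7), (11, 24, u, 32, 11, 10), (11, 24, u, 32, 4, 17), (11, 30, x, 2, 1, 7), (11, 30, x, 2, 11, 10), (11, 30, x, 2, 4, 17), (3, 29, w, 19, 39, 2), (3, 38, y, 30, 39, 2), (38, 5, r, 21, 19, 30), (38, 5, r, 21, 26, 37), (38, 5, r, 21, 3, 36), (38, 7, u, 32, 19, 30), (38, 7, u, 32, 26, 37), (38, 7, u, 32, 3, 36), (38, 7, z, 9, 19, 30), (38, 7, z, 9, 26, 37), (38, 7, z, 9, 3, 36)}
(Q ⨝ P) ⋈ S (natural join on F): {(11, 2, r, 2, 1, 7, 15), (11, 2, r, 2, 1, 7, 28), (11, 2, r, 2, 11, 10, 15), (11, 2, r, 2, 11, 10, 28), (11, 2, r, 2, 4, 17, 15), (11, 2, r, 2, 4, 17, 28), (11, 24, u, 32, 1, 7, 15), (11, 24, u, 32, 1, 7, 28), (11, 24, u, 32, 11, 10, 15), (11, 24, u, 32, 11, 10, 28), (11, 24, u, 32, 4, 17, 15), (11, 24, u, 32, 4, 17, 28), (11, 30, x, 2, 1, 7, 15), (11, 30, x, 2, 1, 7, 28), (11, 30, x, 2, 11, 10, 15), (11, 30, x, 2, 11, 10, 28), (11, 30, x, 2, 4, 17, 15), (11, 30, x, 2, 4, 17, 28), (3, 29, w, 19, 39, 2, 26), (3, 38, y, 30, 39, 2, 26), (38, 5, r, 21, 19, 30, 3), (38, 5, r, 21, 26, 37, 3), (38, 5, r, 21, 3, 36, 3), (38, 7, u, 32, 19, 30, 3), (38, 7, u, 32, 26, 37, 3), (38, 7, u, 32, 3, 36, 3), (38, 7, z, 9, 19, 30, 3), (38, 7, z, 9, 26, 37, 3), (38, 7, z, 9, 3, 36, 3)}
π[G, F]: project onto (G, F) (22 duplicate(s) eliminated) → {(19, 3), (2, 11), (21, 38), (30, 3), (32, 11), (32, 38), (9, 38)}
Apply σ_{F ≥ G}; surviving tuples: {(2, 11), (21, 38), (32, 38), (9, 38)}

{(2, 11), (21, 38), (32, 38), (9, 38)}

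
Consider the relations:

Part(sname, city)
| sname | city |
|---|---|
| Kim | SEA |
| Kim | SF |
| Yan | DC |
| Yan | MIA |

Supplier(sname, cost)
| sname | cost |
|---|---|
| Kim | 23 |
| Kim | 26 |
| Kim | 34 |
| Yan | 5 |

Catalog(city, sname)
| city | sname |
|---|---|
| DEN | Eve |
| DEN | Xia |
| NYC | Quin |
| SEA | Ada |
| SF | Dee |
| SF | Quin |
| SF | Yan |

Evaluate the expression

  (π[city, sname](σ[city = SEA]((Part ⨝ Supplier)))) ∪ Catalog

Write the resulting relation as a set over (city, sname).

Joining Part and Supplier on sname yields {(Kim, SEA, 23), (Kim, SEA, 26), (Kim, SEA, 34), (Kim, SF, 23), (Kim, SF, 26), (Kim, SF, 34), (Yan, DC, 5), (Yan, MIA, 5)}.
σ[city = SEA]: keep tuples satisfying city = SEA → {(Kim, SEA, 23), (Kim, SEA, 26), (Kim, SEA, 34)}
Keep only column(s) city, sname (2 duplicate(s) eliminated): {(SEA, Kim)}
Set union of the two operands is {(DEN, Eve), (DEN, Xia), (NYC, Quin), (SEA, Ada), (SEA, Kim), (SF, Dee), (SF, Quin), (SF, Yan)}.

{(DEN, Eve), (DEN, Xia), (NYC, Quin), (SEA, Ada), (SEA, Kim), (SF, Dee), (SF, Quin), (SF, Yan)}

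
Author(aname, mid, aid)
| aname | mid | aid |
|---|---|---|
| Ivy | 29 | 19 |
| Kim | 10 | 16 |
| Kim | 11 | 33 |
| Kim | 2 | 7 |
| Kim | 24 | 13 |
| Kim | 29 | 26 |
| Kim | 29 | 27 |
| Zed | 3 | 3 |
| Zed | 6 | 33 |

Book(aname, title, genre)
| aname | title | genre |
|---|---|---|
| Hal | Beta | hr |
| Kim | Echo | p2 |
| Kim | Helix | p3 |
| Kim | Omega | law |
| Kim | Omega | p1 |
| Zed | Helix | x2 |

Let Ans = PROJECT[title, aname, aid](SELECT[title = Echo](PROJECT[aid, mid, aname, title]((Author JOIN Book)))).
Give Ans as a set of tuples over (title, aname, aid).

{(Echo, Kim, 13), (Echo, Kim, 16), (Echo, Kim, 26), (Echo, Kim, 27), (Echo, Kim, 33), (Echo, Kim, 7)}

Author ⋈ Book (natural join on aname): {(Kim, 10, 16, Echo, p2), (Kim, 10, 16, Helix, p3), (Kim, 10, 16, Omega, law), (Kim, 10, 16, Omega, p1), (Kim, 11, 33, Echo, p2), (Kim, 11, 33, Helix, p3), (Kim, 11, 33, Omega, law), (Kim, 11, 33, Omega, p1), (Kim, 2, 7, Echo, p2), (Kim, 2, 7, Helix, p3), (Kim, 2, 7, Omega, law), (Kim, 2, 7, Omega, p1), (Kim, 24, 13, Echo, p2), (Kim, 24, 13, Helix, p3), (Kim, 24, 13, Omega, law), (Kim, 24, 13, Omega, p1), (Kim, 29, 26, Echo, p2), (Kim, 29, 26, Helix, p3), (Kim, 29, 26, Omega, law), (Kim, 29, 26, Omega, p1), (Kim, 29, 27, Echo, p2), (Kim, 29, 27, Helix, p3), (Kim, 29, 27, Omega, law), (Kim, 29, 27, Omega, p1), (Zed, 3, 3, Helix, x2), (Zed, 6, 33, Helix, x2)}
Projecting to aid, mid, aname, title (6 duplicate(s) eliminated): {(13, 24, Kim, Echo), (13, 24, Kim, Helix), (13, 24, Kim, Omega), (16, 10, Kim, Echo), (16, 10, Kim, Helix), (16, 10, Kim, Omega), (26, 29, Kim, Echo), (26, 29, Kim, Helix), (26, 29, Kim, Omega), (27, 29, Kim, Echo), (27, 29, Kim, Helix), (27, 29, Kim, Omega), (3, 3, Zed, Helix), (33, 11, Kim, Echo), (33, 11, Kim, Helix), (33, 11, Kim, Omega), (33, 6, Zed, Helix), (7, 2, Kim, Echo), (7, 2, Kim, Helix), (7, 2, Kim, Omega)}
Filtering on title = Echo leaves {(13, 24, Kim, Echo), (16, 10, Kim, Echo), (26, 29, Kim, Echo), (27, 29, Kim, Echo), (33, 11, Kim, Echo), (7, 2, Kim, Echo)}.
Projecting to title, aname, aid: {(Echo, Kim, 13), (Echo, Kim, 16), (Echo, Kim, 26), (Echo, Kim, 27), (Echo, Kim, 33), (Echo, Kim, 7)}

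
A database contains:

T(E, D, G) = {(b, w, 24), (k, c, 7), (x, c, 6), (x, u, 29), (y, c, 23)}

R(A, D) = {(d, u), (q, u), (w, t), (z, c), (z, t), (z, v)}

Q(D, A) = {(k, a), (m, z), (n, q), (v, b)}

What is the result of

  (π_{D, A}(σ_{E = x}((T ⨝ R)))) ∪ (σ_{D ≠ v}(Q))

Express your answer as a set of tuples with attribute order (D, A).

{(c, z), (k, a), (m, z), (n, q), (u, d), (u, q)}

T ⋈ R (natural join on D): {(k, c, 7, z), (x, c, 6, z), (x, u, 29, d), (x, u, 29, q), (y, c, 23, z)}
σ[E = x]: keep tuples satisfying E = x → {(x, c, 6, z), (x, u, 29, d), (x, u, 29, q)}
Projecting to D, A: {(c, z), (u, d), (u, q)}
σ[D ≠ v]: keep tuples satisfying D ≠ v → {(k, a), (m, z), (n, q)}
Set union of the two operands is {(c, z), (k, a), (m, z), (n, q), (u, d), (u, q)}.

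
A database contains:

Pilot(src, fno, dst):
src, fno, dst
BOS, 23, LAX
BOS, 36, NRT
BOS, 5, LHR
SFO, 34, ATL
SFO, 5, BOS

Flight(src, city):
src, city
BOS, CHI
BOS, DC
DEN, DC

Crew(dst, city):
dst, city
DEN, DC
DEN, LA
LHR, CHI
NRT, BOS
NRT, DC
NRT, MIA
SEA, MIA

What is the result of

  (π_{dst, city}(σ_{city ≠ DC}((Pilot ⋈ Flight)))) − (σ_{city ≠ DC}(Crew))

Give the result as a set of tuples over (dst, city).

Natural join on src: {(BOS, 23, LAX, CHI), (BOS, 23, LAX, DC), (BOS, 36, NRT, CHI), (BOS, 36, NRT, DC), (BOS, 5, LHR, CHI), (BOS, 5, LHR, DC)}
Apply σ_{city ≠ DC}; surviving tuples: {(BOS, 23, LAX, CHI), (BOS, 36, NRT, CHI), (BOS, 5, LHR, CHI)}
π[dst, city]: project onto (dst, city) → {(LAX, CHI), (LHR, CHI), (NRT, CHI)}
Apply σ_{city ≠ DC}; surviving tuples: {(DEN, LA), (LHR, CHI), (NRT, BOS), (NRT, MIA), (SEA, MIA)}
Difference: {(LAX, CHI), (LHR, CHI), (NRT, CHI)} with {(DEN, LA), (LHR, CHI), (NRT, BOS), (NRT, MIA), (SEA, MIA)} → {(LAX, CHI), (NRT, CHI)}

{(LAX, CHI), (NRT, CHI)}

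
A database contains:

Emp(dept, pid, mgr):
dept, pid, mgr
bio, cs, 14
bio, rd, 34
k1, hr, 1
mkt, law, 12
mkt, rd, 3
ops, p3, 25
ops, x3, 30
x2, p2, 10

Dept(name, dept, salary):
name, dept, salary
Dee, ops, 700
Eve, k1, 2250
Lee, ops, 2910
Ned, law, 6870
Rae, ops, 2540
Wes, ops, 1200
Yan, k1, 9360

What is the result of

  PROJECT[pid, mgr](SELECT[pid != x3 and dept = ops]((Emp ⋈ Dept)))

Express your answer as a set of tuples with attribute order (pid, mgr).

{(p3, 25)}

Joining Emp and Dept on dept yields {(k1, hr, 1, Eve, 2250), (k1, hr, 1, Yan, 9360), (ops, p3, 25, Dee, 700), (ops, p3, 25, Lee, 2910), (ops, p3, 25, Rae, 2540), (ops, p3, 25, Wes, 1200), (ops, x3, 30, Dee, 700), (ops, x3, 30, Lee, 2910), (ops, x3, 30, Rae, 2540), (ops, x3, 30, Wes, 1200)}.
Apply σ_{pid != x3 and dept = ops}; surviving tuples: {(ops, p3, 25, Dee, 700), (ops, p3, 25, Lee, 2910), (ops, p3, 25, Rae, 2540), (ops, p3, 25, Wes, 1200)}
π_{pid, mgr} gives {(p3, 25)} (3 duplicate(s) eliminated).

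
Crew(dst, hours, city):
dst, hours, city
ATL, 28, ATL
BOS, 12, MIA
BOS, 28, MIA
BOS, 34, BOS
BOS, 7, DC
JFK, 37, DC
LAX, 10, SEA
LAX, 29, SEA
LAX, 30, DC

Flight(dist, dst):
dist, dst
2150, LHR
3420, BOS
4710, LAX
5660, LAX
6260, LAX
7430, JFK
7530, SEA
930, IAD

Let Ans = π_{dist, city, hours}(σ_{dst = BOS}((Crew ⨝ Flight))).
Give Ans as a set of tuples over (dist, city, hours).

Natural join on dst: {(BOS, 12, MIA, 3420), (BOS, 28, MIA, 3420), (BOS, 34, BOS, 3420), (BOS, 7, DC, 3420), (JFK, 37, DC, 7430), (LAX, 10, SEA, 4710), (LAX, 10, SEA, 5660), (LAX, 10, SEA, 6260), (LAX, 29, SEA, 4710), (LAX, 29, SEA, 5660), (LAX, 29, SEA, 6260), (LAX, 30, DC, 4710), (LAX, 30, DC, 5660), (LAX, 30, DC, 6260)}
σ[dst = BOS]: keep tuples satisfying dst = BOS → {(BOS, 12, MIA, 3420), (BOS, 28, MIA, 3420), (BOS, 34, BOS, 3420), (BOS, 7, DC, 3420)}
Projecting to dist, city, hours: {(3420, BOS, 34), (3420, DC, 7), (3420, MIA, 12), (3420, MIA, 28)}

{(3420, BOS, 34), (3420, DC, 7), (3420, MIA, 12), (3420, MIA, 28)}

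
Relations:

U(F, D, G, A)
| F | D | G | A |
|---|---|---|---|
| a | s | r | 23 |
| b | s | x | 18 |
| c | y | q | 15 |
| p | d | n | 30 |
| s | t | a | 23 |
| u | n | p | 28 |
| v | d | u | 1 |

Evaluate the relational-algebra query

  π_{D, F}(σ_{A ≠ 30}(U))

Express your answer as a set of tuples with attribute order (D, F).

Selection A ≠ 30: {(a, s, r, 23), (b, s, x, 18), (c, y, q, 15), (s, t, a, 23), (u, n, p, 28), (v, d, u, 1)}
π_{D, F} gives {(d, v), (n, u), (s, a), (s, b), (t, s), (y, c)}.

{(d, v), (n, u), (s, a), (s, b), (t, s), (y, c)}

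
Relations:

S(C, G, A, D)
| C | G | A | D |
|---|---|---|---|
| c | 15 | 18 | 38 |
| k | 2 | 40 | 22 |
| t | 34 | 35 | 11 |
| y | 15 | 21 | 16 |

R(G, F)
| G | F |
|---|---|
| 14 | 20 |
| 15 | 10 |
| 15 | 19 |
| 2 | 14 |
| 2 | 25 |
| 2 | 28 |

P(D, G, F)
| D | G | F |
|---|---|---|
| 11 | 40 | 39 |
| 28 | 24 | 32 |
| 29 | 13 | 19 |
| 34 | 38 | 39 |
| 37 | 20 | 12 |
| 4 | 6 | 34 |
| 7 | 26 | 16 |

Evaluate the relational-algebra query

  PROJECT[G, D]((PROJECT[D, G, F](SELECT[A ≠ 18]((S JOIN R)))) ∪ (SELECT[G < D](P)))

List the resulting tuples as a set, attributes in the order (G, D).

Natural join on G: {(c, 15, 18, 38, 10), (c, 15, 18, 38, 19), (k, 2, 40, 22, 14), (k, 2, 40, 22, 25), (k, 2, 40, 22, 28), (y, 15, 21, 16, 10), (y, 15, 21, 16, 19)}
Filtering on A ≠ 18 leaves {(k, 2, 40, 22, 14), (k, 2, 40, 22, 25), (k, 2, 40, 22, 28), (y, 15, 21, 16, 10), (y, 15, 21, 16, 19)}.
Keep only column(s) D, G, F: {(16, 15, 10), (16, 15, 19), (22, 2, 14), (22, 2, 25), (22, 2, 28)}
Filtering on G < D leaves {(28, 24, 32), (29, 13, 19), (37, 20, 12)}.
Set union of the two operands is {(16, 15, 10), (16, 15, 19), (22, 2, 14), (22, 2, 25), (22, 2, 28), (28, 24, 32), (29, 13, 19), (37, 20, 12)}.
Keep only column(s) G, D (3 duplicate(s) eliminated): {(13, 29), (15, 16), (2, 22), (20, 37), (24, 28)}

{(13, 29), (15, 16), (2, 22), (20, 37), (24, 28)}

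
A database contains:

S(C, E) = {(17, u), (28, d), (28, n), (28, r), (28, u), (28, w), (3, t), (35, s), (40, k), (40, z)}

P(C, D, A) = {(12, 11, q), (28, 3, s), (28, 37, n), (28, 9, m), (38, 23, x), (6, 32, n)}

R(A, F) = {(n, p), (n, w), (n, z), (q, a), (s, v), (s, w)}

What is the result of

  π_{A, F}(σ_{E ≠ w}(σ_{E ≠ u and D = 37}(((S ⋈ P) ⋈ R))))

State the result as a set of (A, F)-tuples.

Natural join on C: {(28, d, 3, s), (28, d, 37, n), (28, d, 9, m), (28, n, 3, s), (28, n, 37, n), (28, n, 9, m), (28, r, 3, s), (28, r, 37, n), (28, r, 9, m), (28, u, 3, s), (28, u, 37, n), (28, u, 9, m), (28, w, 3, s), (28, w, 37, n), (28, w, 9, m)}
Natural join on A: {(28, d, 3, s, v), (28, d, 3, s, w), (28, d, 37, n, p), (28, d, 37, n, w), (28, d, 37, n, z), (28, n, 3, s, v), (28, n, 3, s, w), (28, n, 37, n, p), (28, n, 37, n, w), (28, n, 37, n, z), (28, r, 3, s, v), (28, r, 3, s, w), (28, r, 37, n, p), (28, r, 37, n, w), (28, r, 37, n, z), (28, u, 3, s, v), (28, u, 3, s, w), (28, u, 37, n, p), (28, u, 37, n, w), (28, u, 37, n, z), (28, w, 3, s, v), (28, w, 3, s, w), (28, w, 37, n, p), (28, w, 37, n, w), (28, w, 37, n, z)}
Filtering on E ≠ u and D = 37 leaves {(28, d, 37, n, p), (28, d, 37, n, w), (28, d, 37, n, z), (28, n, 37, n, p), (28, n, 37, n, w), (28, n, 37, n, z), (28, r, 37, n, p), (28, r, 37, n, w), (28, r, 37, n, z), (28, w, 37, n, p), (28, w, 37, n, w), (28, w, 37, n, z)}.
Filtering on E ≠ w leaves {(28, d, 37, n, p), (28, d, 37, n, w), (28, d, 37, n, z), (28, n, 37, n, p), (28, n, 37, n, w), (28, n, 37, n, z), (28, r, 37, n, p), (28, r, 37, n, w), (28, r, 37, n, z)}.
Projecting to A, F (6 duplicate(s) eliminated): {(n, p), (n, w), (n, z)}

{(n, p), (n, w), (n, z)}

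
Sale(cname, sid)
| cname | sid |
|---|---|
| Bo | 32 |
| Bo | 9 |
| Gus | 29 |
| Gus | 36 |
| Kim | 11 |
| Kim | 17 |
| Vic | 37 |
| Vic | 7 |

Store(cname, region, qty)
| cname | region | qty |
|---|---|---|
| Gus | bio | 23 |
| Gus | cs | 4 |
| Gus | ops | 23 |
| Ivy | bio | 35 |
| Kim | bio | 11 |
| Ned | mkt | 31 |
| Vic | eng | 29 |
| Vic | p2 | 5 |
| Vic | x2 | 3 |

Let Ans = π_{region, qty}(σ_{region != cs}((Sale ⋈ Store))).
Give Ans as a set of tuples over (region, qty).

Sale ⋈ Store (natural join on cname): {(Gus, 29, bio, 23), (Gus, 29, cs, 4), (Gus, 29, ops, 23), (Gus, 36, bio, 23), (Gus, 36, cs, 4), (Gus, 36, ops, 23), (Kim, 11, bio, 11), (Kim, 17, bio, 11), (Vic, 37, eng, 29), (Vic, 37, p2, 5), (Vic, 37, x2, 3), (Vic, 7, eng, 29), (Vic, 7, p2, 5), (Vic, 7, x2, 3)}
Filtering on region != cs leaves {(Gus, 29, bio, 23), (Gus, 29, ops, 23), (Gus, 36, bio, 23), (Gus, 36, ops, 23), (Kim, 11, bio, 11), (Kim, 17, bio, 11), (Vic, 37, eng, 29), (Vic, 37, p2, 5), (Vic, 37, x2, 3), (Vic, 7, eng, 29), (Vic, 7, p2, 5), (Vic, 7, x2, 3)}.
Keep only column(s) region, qty (6 duplicate(s) eliminated): {(bio, 11), (bio, 23), (eng, 29), (ops, 23), (p2, 5), (x2, 3)}

{(bio, 11), (bio, 23), (eng, 29), (ops, 23), (p2, 5), (x2, 3)}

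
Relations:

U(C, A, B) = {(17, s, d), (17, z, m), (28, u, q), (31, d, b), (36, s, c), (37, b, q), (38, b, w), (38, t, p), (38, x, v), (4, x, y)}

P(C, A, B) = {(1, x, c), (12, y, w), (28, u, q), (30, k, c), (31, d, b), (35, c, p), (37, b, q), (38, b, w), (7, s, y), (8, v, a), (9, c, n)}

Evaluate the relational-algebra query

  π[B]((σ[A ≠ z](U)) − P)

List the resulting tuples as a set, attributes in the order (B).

{c, d, p, v, y}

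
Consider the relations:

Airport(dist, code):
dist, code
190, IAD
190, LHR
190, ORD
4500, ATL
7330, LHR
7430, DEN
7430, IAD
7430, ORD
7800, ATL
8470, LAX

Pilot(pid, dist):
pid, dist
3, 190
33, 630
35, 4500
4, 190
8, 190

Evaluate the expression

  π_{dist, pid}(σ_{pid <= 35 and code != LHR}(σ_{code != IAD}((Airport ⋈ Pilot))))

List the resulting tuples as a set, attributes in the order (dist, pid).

Joining Airport and Pilot on dist yields {(190, IAD, 3), (190, IAD, 4), (190, IAD, 8), (190, LHR, 3), (190, LHR, 4), (190, LHR, 8), (190, ORD, 3), (190, ORD, 4), (190, ORD, 8), (4500, ATL, 35)}.
Apply σ_{code != IAD}; surviving tuples: {(190, LHR, 3), (190, LHR, 4), (190, LHR, 8), (190, ORD, 3), (190, ORD, 4), (190, ORD, 8), (4500, ATL, 35)}
Apply σ_{pid <= 35 and code != LHR}; surviving tuples: {(190, ORD, 3), (190, ORD, 4), (190, ORD, 8), (4500, ATL, 35)}
π_{dist, pid} gives {(190, 3), (190, 4), (190, 8), (4500, 35)}.

{(190, 3), (190, 4), (190, 8), (4500, 35)}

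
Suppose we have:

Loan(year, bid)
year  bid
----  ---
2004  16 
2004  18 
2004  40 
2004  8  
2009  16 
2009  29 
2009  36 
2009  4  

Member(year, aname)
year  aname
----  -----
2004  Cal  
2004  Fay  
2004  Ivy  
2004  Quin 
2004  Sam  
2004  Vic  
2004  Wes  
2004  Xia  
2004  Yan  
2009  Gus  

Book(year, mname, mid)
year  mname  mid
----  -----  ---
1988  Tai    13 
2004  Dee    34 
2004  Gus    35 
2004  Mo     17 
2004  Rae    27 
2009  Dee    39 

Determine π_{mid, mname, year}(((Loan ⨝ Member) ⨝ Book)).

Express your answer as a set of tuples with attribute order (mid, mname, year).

{(17, Mo, 2004), (27, Rae, 2004), (34, Dee, 2004), (35, Gus, 2004), (39, Dee, 2009)}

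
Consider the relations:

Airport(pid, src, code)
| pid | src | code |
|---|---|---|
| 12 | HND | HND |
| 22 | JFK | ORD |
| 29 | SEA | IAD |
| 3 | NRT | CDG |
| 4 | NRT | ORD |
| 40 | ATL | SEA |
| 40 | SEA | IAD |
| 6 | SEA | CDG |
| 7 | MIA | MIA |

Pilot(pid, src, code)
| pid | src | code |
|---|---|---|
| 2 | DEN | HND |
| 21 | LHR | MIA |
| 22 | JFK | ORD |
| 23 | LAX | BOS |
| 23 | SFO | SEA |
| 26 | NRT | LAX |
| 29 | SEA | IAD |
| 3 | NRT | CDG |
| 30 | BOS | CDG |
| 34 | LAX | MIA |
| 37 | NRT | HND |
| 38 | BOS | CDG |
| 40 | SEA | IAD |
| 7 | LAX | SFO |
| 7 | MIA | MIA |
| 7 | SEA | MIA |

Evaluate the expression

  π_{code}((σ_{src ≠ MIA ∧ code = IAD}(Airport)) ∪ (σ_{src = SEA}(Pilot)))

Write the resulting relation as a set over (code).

Apply σ_{src ≠ MIA ∧ code = IAD}; surviving tuples: {(29, SEA, IAD), (40, SEA, IAD)}
Apply σ_{src = SEA}; surviving tuples: {(29, SEA, IAD), (40, SEA, IAD), (7, SEA, MIA)}
Union: {(29, SEA, IAD), (40, SEA, IAD)} with {(29, SEA, IAD), (40, SEA, IAD), (7, SEA, MIA)} → {(29, SEA, IAD), (40, SEA, IAD), (7, SEA, MIA)}
Projecting to code (1 duplicate(s) eliminated): {IAD, MIA}

{IAD, MIA}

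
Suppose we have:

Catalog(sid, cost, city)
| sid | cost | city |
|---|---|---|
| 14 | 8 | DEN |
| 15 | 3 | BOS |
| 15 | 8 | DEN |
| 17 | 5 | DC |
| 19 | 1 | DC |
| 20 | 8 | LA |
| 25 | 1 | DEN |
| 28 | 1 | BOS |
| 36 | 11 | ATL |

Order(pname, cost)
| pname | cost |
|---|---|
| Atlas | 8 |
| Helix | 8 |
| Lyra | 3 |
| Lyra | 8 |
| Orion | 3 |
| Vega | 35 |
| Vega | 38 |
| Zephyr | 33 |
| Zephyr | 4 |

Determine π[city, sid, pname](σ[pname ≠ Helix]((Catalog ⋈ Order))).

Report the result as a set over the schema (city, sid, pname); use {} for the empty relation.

Joining Catalog and Order on cost yields {(14, 8, DEN, Atlas), (14, 8, DEN, Helix), (14, 8, DEN, Lyra), (15, 3, BOS, Lyra), (15, 3, BOS, Orion), (15, 8, DEN, Atlas), (15, 8, DEN, Helix), (15, 8, DEN, Lyra), (20, 8, LA, Atlas), (20, 8, LA, Helix), (20, 8, LA, Lyra)}.
Apply σ_{pname ≠ Helix}; surviving tuples: {(14, 8, DEN, Atlas), (14, 8, DEN, Lyra), (15, 3, BOS, Lyra), (15, 3, BOS, Orion), (15, 8, DEN, Atlas), (15, 8, DEN, Lyra), (20, 8, LA, Atlas), (20, 8, LA, Lyra)}
Projecting to city, sid, pname: {(BOS, 15, Lyra), (BOS, 15, Orion), (DEN, 14, Atlas), (DEN, 14, Lyra), (DEN, 15, Atlas), (DEN, 15, Lyra), (LA, 20, Atlas), (LA, 20, Lyra)}

{(BOS, 15, Lyra), (BOS, 15, Orion), (DEN, 14, Atlas), (DEN, 14, Lyra), (DEN, 15, Atlas), (DEN, 15, Lyra), (LA, 20, Atlas), (LA, 20, Lyra)}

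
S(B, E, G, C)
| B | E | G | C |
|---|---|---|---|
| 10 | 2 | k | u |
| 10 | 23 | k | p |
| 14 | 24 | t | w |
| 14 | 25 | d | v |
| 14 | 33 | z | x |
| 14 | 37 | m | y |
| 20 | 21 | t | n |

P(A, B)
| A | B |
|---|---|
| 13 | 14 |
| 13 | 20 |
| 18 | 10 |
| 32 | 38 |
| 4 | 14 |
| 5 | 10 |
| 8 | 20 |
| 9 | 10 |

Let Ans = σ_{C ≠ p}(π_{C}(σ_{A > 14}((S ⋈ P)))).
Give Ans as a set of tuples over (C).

Natural join on B: {(10, 2, k, u, 18), (10, 2, k, u, 5), (10, 2, k, u, 9), (10, 23, k, p, 18), (10, 23, k, p, 5), (10, 23, k, p, 9), (14, 24, t, w, 13), (14, 24, t, w, 4), (14, 25, d, v, 13), (14, 25, d, v, 4), (14, 33, z, x, 13), (14, 33, z, x, 4), (14, 37, m, y, 13), (14, 37, m, y, 4), (20, 21, t, n, 13), (20, 21, t, n, 8)}
Filtering on A > 14 leaves {(10, 2, k, u, 18), (10, 23, k, p, 18)}.
π_{C} gives {p, u}.
Filtering on C ≠ p leaves {u}.

{u}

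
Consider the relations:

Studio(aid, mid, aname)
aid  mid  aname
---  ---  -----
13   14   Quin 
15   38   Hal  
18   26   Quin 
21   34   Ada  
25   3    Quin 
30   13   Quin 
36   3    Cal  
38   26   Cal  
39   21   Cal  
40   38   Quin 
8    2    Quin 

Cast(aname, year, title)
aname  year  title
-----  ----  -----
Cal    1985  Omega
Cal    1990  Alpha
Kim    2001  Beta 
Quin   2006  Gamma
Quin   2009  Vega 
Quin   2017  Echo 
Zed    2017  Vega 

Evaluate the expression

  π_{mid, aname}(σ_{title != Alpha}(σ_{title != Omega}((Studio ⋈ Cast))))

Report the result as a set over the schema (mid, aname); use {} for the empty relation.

Natural join on aname: {(13, 14, Quin, 2006, Gamma), (13, 14, Quin, 2009, Vega), (13, 14, Quin, 2017, Echo), (18, 26, Quin, 2006, Gamma), (18, 26, Quin, 2009, Vega), (18, 26, Quin, 2017, Echo), (25, 3, Quin, 2006, Gamma), (25, 3, Quin, 2009, Vega), (25, 3, Quin, 2017, Echo), (30, 13, Quin, 2006, Gamma), (30, 13, Quin, 2009, Vega), (30, 13, Quin, 2017, Echo), (36, 3, Cal, 1985, Omega), (36, 3, Cal, 1990, Alpha), (38, 26, Cal, 1985, Omega), (38, 26, Cal, 1990, Alpha), (39, 21, Cal, 1985, Omega), (39, 21, Cal, 1990, Alpha), (40, 38, Quin, 2006, Gamma), (40, 38, Quin, 2009, Vega), (40, 38, Quin, 2017, Echo), (8, 2, Quin, 2006, Gamma), (8, 2, Quin, 2009, Vega), (8, 2, Quin, 2017, Echo)}
Filtering on title != Omega leaves {(13, 14, Quin, 2006, Gamma), (13, 14, Quin, 2009, Vega), (13, 14, Quin, 2017, Echo), (18, 26, Quin, 2006, Gamma), (18, 26, Quin, 2009, Vega), (18, 26, Quin, 2017, Echo), (25, 3, Quin, 2006, Gamma), (25, 3, Quin, 2009, Vega), (25, 3, Quin, 2017, Echo), (30, 13, Quin, 2006, Gamma), (30, 13, Quin, 2009, Vega), (30, 13, Quin, 2017, Echo), (36, 3, Cal, 1990, Alpha), (38, 26, Cal, 1990, Alpha), (39, 21, Cal, 1990, Alpha), (40, 38, Quin, 2006, Gamma), (40, 38, Quin, 2009, Vega), (40, 38, Quin, 2017, Echo), (8, 2, Quin, 2006, Gamma), (8, 2, Quin, 2009, Vega), (8, 2, Quin, 2017, Echo)}.
Filtering on title != Alpha leaves {(13, 14, Quin, 2006, Gamma), (13, 14, Quin, 2009, Vega), (13, 14, Quin, 2017, Echo), (18, 26, Quin, 2006, Gamma), (18, 26, Quin, 2009, Vega), (18, 26, Quin, 2017, Echo), (25, 3, Quin, 2006, Gamma), (25, 3, Quin, 2009, Vega), (25, 3, Quin, 2017, Echo), (30, 13, Quin, 2006, Gamma), (30, 13, Quin, 2009, Vega), (30, 13, Quin, 2017, Echo), (40, 38, Quin, 2006, Gamma), (40, 38, Quin, 2009, Vega), (40, 38, Quin, 2017, Echo), (8, 2, Quin, 2006, Gamma), (8, 2, Quin, 2009, Vega), (8, 2, Quin, 2017, Echo)}.
Keep only column(s) mid, aname (12 duplicate(s) eliminated): {(13, Quin), (14, Quin), (2, Quin), (26, Quin), (3, Quin), (38, Quin)}

{(13, Quin), (14, Quin), (2, Quin), (26, Quin), (3, Quin), (38, Quin)}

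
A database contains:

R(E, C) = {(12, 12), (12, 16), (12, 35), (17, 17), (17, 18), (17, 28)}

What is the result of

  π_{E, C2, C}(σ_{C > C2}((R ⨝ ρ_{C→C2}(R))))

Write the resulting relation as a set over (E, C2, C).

ρ[C→C2]: schema becomes (E, C2); tuples unchanged.
Natural join on E: {(12, 12, 12), (12, 12, 16), (12, 12, 35), (12, 16, 12), (12, 16, 16), (12, 16, 35), (12, 35, 12), (12, 35, 16), (12, 35, 35), (17, 17, 17), (17, 17, 18), (17, 17, 28), (17, 18, 17), (17, 18, 18), (17, 18, 28), (17, 28, 17), (17, 28, 18), (17, 28, 28)}
Filtering on C > C2 leaves {(12, 16, 12), (12, 35, 12), (12, 35, 16), (17, 18, 17), (17, 28, 17), (17, 28, 18)}.
π[E, C2, C]: project onto (E, C2, C) → {(12, 12, 16), (12, 12, 35), (12, 16, 35), (17, 17, 18), (17, 17, 28), (17, 18, 28)}

{(12, 12, 16), (12, 12, 35), (12, 16, 35), (17, 17, 18), (17, 17, 28), (17, 18, 28)}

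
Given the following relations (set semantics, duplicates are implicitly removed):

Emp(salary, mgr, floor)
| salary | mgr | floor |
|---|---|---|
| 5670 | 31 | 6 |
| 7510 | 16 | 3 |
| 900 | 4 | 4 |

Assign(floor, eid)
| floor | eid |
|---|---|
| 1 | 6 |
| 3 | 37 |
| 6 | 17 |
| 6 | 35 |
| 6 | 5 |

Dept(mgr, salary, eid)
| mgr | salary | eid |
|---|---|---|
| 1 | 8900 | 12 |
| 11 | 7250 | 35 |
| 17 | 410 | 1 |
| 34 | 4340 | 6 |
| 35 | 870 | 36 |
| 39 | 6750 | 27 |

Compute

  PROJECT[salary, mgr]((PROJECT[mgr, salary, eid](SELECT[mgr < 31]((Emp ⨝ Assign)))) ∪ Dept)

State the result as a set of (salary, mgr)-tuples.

{(410, 17), (4340, 34), (6750, 39), (7250, 11), (7510, 16), (870, 35), (8900, 1)}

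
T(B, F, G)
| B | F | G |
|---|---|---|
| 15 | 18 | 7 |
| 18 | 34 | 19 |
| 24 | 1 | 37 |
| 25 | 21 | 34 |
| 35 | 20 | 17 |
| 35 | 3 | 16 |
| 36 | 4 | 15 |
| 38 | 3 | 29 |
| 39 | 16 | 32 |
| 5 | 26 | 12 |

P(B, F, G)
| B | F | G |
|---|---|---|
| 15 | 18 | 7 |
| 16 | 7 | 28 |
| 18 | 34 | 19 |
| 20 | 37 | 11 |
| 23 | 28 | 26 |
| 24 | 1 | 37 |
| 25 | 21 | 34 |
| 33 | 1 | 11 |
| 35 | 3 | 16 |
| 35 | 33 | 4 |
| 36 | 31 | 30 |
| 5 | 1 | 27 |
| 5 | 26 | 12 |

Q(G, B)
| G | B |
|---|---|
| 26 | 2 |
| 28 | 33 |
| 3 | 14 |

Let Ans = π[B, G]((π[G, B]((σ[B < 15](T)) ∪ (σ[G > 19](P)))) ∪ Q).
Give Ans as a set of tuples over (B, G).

σ[B < 15]: keep tuples satisfying B < 15 → {(5, 26, 12)}
σ[G > 19]: keep tuples satisfying G > 19 → {(16, 7, 28), (23, 28, 26), (24, 1, 37), (25, 21, 34), (36, 31, 30), (5, 1, 27)}
Union: {(5, 26, 12)} with {(16, 7, 28), (23, 28, 26), (24, 1, 37), (25, 21, 34), (36, 31, 30), (5, 1, 27)} → {(16, 7, 28), (23, 28, 26), (24, 1, 37), (25, 21, 34), (36, 31, 30), (5, 1, 27), (5, 26, 12)}
π_{G, B} gives {(12, 5), (26, 23), (27, 5), (28, 16), (30, 36), (34, 25), (37, 24)}.
Union: {(12, 5), (26, 23), (27, 5), (28, 16), (30, 36), (34, 25), (37, 24)} with {(26, 2), (28, 33), (3, 14)} → {(12, 5), (26, 2), (26, 23), (27, 5), (28, 16), (28, 33), (3, 14), (30, 36), (34, 25), (37, 24)}
π_{B, G} gives {(14, 3), (16, 28), (2, 26), (23, 26), (24, 37), (25, 34), (33, 28), (36, 30), (5, 12), (5, 27)}.

{(14, 3), (16, 28), (2, 26), (23, 26), (24, 37), (25, 34), (33, 28), (36, 30), (5, 12), (5, 27)}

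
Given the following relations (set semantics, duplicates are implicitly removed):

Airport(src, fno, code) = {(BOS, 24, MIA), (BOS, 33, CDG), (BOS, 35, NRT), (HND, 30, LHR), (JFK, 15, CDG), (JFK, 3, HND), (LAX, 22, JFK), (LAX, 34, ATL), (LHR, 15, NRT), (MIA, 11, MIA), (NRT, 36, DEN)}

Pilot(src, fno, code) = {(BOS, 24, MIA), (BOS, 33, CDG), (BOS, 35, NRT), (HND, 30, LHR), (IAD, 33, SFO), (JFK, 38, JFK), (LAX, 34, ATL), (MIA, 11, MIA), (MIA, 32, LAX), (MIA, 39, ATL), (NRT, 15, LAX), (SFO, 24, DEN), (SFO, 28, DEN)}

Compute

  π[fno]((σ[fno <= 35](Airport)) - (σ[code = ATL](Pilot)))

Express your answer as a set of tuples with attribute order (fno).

Selection fno <= 35: {(BOS, 24, MIA), (BOS, 33, CDG), (BOS, 35, NRT), (HND, 30, LHR), (JFK, 15, CDG), (JFK, 3, HND), (LAX, 22, JFK), (LAX, 34, ATL), (LHR, 15, NRT), (MIA, 11, MIA)}
Selection code = ATL: {(LAX, 34, ATL), (MIA, 39, ATL)}
Set difference of the two operands is {(BOS, 24, MIA), (BOS, 33, CDG), (BOS, 35, NRT), (HND, 30, LHR), (JFK, 15, CDG), (JFK, 3, HND), (LAX, 22, JFK), (LHR, 15, NRT), (MIA, 11, MIA)}.
Keep only column(s) fno (1 duplicate(s) eliminated): {11, 15, 22, 24, 3, 30, 33, 35}

{11, 15, 22, 24, 3, 30, 33, 35}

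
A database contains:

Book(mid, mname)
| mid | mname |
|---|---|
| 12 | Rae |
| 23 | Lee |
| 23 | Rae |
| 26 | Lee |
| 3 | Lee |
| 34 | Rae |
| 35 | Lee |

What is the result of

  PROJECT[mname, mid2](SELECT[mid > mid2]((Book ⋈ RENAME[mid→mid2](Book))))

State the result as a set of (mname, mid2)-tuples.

{(Lee, 23), (Lee, 26), (Lee, 3), (Rae, 12), (Rae, 23)}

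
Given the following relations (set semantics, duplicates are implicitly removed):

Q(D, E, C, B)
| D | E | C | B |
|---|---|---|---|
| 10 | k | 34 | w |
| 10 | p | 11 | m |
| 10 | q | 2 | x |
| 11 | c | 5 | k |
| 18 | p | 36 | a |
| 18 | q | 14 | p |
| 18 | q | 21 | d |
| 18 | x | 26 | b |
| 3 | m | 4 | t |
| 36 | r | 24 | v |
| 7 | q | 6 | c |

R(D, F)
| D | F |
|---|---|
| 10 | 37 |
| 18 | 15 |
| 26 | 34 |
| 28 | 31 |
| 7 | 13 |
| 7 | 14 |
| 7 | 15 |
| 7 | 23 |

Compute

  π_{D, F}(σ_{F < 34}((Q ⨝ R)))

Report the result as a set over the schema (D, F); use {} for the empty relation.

{(18, 15), (7, 13), (7, 14), (7, 15), (7, 23)}

Natural join on D: {(10, k, 34, w, 37), (10, p, 11, m, 37), (10, q, 2, x, 37), (18, p, 36, a, 15), (18, q, 14, p, 15), (18, q, 21, d, 15), (18, x, 26, b, 15), (7, q, 6, c, 13), (7, q, 6, c, 14), (7, q, 6, c, 15), (7, q, 6, c, 23)}
σ[F < 34]: keep tuples satisfying F < 34 → {(18, p, 36, a, 15), (18, q, 14, p, 15), (18, q, 21, d, 15), (18, x, 26, b, 15), (7, q, 6, c, 13), (7, q, 6, c, 14), (7, q, 6, c, 15), (7, q, 6, c, 23)}
π[D, F]: project onto (D, F) (3 duplicate(s) eliminated) → {(18, 15), (7, 13), (7, 14), (7, 15), (7, 23)}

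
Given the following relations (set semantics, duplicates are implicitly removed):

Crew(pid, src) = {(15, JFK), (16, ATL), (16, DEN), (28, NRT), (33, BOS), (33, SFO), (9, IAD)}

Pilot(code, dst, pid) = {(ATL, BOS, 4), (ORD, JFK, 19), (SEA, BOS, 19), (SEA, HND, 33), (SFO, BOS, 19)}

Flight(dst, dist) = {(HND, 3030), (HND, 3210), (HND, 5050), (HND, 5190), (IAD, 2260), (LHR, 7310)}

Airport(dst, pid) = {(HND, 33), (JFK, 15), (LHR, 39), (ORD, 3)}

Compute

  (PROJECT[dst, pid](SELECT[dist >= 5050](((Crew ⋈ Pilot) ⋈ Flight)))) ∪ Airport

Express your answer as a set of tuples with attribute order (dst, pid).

{(HND, 33), (JFK, 15), (LHR, 39), (ORD, 3)}

Joining Crew and Pilot on pid yields {(33, BOS, SEA, HND), (33, SFO, SEA, HND)}.
Joining (Crew ⋈ Pilot) and Flight on dst yields {(33, BOS, SEA, HND, 3030), (33, BOS, SEA, HND, 3210), (33, BOS, SEA, HND, 5050), (33, BOS, SEA, HND, 5190), (33, SFO, SEA, HND, 3030), (33, SFO, SEA, HND, 3210), (33, SFO, SEA, HND, 5050), (33, SFO, SEA, HND, 5190)}.
σ[dist >= 5050]: keep tuples satisfying dist >= 5050 → {(33, BOS, SEA, HND, 5050), (33, BOS, SEA, HND, 5190), (33, SFO, SEA, HND, 5050), (33, SFO, SEA, HND, 5190)}
π_{dst, pid} gives {(HND, 33)} (3 duplicate(s) eliminated).
Taking the union: {(HND, 33), (JFK, 15), (LHR, 39), (ORD, 3)}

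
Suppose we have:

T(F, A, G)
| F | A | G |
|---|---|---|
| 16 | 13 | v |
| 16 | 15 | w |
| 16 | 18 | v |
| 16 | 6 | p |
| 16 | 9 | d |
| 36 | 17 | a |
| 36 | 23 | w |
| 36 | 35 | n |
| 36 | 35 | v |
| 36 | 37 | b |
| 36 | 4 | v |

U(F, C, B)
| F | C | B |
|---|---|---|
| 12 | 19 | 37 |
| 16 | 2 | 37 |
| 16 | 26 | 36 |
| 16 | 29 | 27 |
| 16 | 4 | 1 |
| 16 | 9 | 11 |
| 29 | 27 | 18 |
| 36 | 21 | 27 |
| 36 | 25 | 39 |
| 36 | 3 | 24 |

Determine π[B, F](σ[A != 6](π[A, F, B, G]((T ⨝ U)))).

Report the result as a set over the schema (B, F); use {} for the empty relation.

{(1, 16), (11, 16), (24, 36), (27, 16), (27, 36), (36, 16), (37, 16), (39, 36)}

Joining T and U on F yields {(16, 13, v, 2, 37), (16, 13, v, 26, 36), (16, 13, v, 29, 27), (16, 13, v, 4, 1), (16, 13, v, 9, 11), (16, 15, w, 2, 37), (16, 15, w, 26, 36), (16, 15, w, 29, 27), (16, 15, w, 4, 1), (16, 15, w, 9, 11), (16, 18, v, 2, 37), (16, 18, v, 26, 36), (16, 18, v, 29, 27), (16, 18, v, 4, 1), (16, 18, v, 9, 11), (16, 6, p, 2, 37), (16, 6, p, 26, 36), (16, 6, p, 29, 27), (16, 6, p, 4, 1), (16, 6, p, 9, 11), (16, 9, d, 2, 37), (16, 9, d, 26, 36), (16, 9, d, 29, 27), (16, 9, d, 4, 1), (16, 9, d, 9, 11), (36, 17, a, 21, 27), (36, 17, a, 25, 39), (36, 17, a, 3, 24), (36, 23, w, 21, 27), (36, 23, w, 25, 39), (36, 23, w, 3, 24), (36, 35, n, 21, 27), (36, 35, n, 25, 39), (36, 35, n, 3, 24), (36, 35, v, 21, 27), (36, 35, v, 25, 39), (36, 35, v, 3, 24), (36, 37, b, 21, 27), (36, 37, b, 25, 39), (36, 37, b, 3, 24), (36, 4, v, 21, 27), (36, 4, v, 25, 39), (36, 4, v, 3, 24)}.
π_{A, F, B, G} gives {(13, 16, 1, v), (13, 16, 11, v), (13, 16, 27, v), (13, 16, 36, v), (13, 16, 37, v), (15, 16, 1, w), (15, 16, 11, w), (15, 16, 27, w), (15, 16, 36, w), (15, 16, 37, w), (17, 36, 24, a), (17, 36, 27, a), (17, 36, 39, a), (18, 16, 1, v), (18, 16, 11, v), (18, 16, 27, v), (18, 16, 36, v), (18, 16, 37, v), (23, 36, 24, w), (23, 36, 27, w), (23, 36, 39, w), (35, 36, 24, n), (35, 36, 24, v), (35, 36, 27, n), (35, 36, 27, v), (35, 36, 39, n), (35, 36, 39, v), (37, 36, 24, b), (37, 36, 27, b), (37, 36, 39, b), (4, 36, 24, v), (4, 36, 27, v), (4, 36, 39, v), (6, 16, 1, p), (6, 16, 11, p), (6, 16, 27, p), (6, 16, 36, p), (6, 16, 37, p), (9, 16, 1, d), (9, 16, 11, d), (9, 16, 27, d), (9, 16, 36, d), (9, 16, 37, d)}.
Apply σ_{A != 6}; surviving tuples: {(13, 16, 1, v), (13, 16, 11, v), (13, 16, 27, v), (13, 16, 36, v), (13, 16, 37, v), (15, 16, 1, w), (15, 16, 11, w), (15, 16, 27, w), (15, 16, 36, w), (15, 16, 37, w), (17, 36, 24, a), (17, 36, 27, a), (17, 36, 39, a), (18, 16, 1, v), (18, 16, 11, v), (18, 16, 27, v), (18, 16, 36, v), (18, 16, 37, v), (23, 36, 24, w), (23, 36, 27, w), (23, 36, 39, w), (35, 36, 24, n), (35, 36, 24, v), (35, 36, 27, n), (35, 36, 27, v), (35, 36, 39, n), (35, 36, 39, v), (37, 36, 24, b), (37, 36, 27, b), (37, 36, 39, b), (4, 36, 24, v), (4, 36, 27, v), (4, 36, 39, v), (9, 16, 1, d), (9, 16, 11, d), (9, 16, 27, d), (9, 16, 36, d), (9, 16, 37, d)}
π_{B, F} gives {(1, 16), (11, 16), (24, 36), (27, 16), (27, 36), (36, 16), (37, 16), (39, 36)} (30 duplicate(s) eliminated).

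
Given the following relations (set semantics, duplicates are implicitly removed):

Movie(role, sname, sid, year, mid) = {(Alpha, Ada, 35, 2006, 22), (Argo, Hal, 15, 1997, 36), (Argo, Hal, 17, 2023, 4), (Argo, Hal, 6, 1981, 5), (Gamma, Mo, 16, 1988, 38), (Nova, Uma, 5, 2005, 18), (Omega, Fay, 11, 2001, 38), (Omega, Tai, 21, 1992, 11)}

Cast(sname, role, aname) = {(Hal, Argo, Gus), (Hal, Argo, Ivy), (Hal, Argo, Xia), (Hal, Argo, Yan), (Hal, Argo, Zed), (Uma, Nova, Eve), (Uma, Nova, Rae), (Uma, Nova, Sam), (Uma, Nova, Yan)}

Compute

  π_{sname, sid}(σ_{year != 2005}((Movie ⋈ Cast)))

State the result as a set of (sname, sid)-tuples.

{(Hal, 15), (Hal, 17), (Hal, 6)}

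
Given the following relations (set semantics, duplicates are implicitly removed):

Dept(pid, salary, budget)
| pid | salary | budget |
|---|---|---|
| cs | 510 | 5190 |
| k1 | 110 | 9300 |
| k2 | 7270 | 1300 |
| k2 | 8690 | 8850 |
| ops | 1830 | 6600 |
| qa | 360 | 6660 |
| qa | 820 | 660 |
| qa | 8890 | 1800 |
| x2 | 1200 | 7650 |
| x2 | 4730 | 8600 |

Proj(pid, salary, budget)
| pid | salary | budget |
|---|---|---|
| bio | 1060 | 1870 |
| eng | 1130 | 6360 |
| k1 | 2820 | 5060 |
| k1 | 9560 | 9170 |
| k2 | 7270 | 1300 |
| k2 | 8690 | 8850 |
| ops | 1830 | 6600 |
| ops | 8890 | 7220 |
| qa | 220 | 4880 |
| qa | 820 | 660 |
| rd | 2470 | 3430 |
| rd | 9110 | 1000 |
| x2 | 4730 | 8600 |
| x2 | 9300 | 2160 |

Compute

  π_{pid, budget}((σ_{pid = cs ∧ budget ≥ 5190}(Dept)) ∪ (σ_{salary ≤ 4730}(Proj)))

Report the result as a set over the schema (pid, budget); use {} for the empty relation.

{(bio, 1870), (cs, 5190), (eng, 6360), (k1, 5060), (ops, 6600), (qa, 4880), (qa, 660), (rd, 3430), (x2, 8600)}

Filtering on pid = cs ∧ budget ≥ 5190 leaves {(cs, 510, 5190)}.
Filtering on salary ≤ 4730 leaves {(bio, 1060, 1870), (eng, 1130, 6360), (k1, 2820, 5060), (ops, 1830, 6600), (qa, 220, 4880), (qa, 820, 660), (rd, 2470, 3430), (x2, 4730, 8600)}.
Union: {(cs, 510, 5190)} with {(bio, 1060, 1870), (eng, 1130, 6360), (k1, 2820, 5060), (ops, 1830, 6600), (qa, 220, 4880), (qa, 820, 660), (rd, 2470, 3430), (x2, 4730, 8600)} → {(bio, 1060, 1870), (cs, 510, 5190), (eng, 1130, 6360), (k1, 2820, 5060), (ops, 1830, 6600), (qa, 220, 4880), (qa, 820, 660), (rd, 2470, 3430), (x2, 4730, 8600)}
π[pid, budget]: project onto (pid, budget) → {(bio, 1870), (cs, 5190), (eng, 6360), (k1, 5060), (ops, 6600), (qa, 4880), (qa, 660), (rd, 3430), (x2, 8600)}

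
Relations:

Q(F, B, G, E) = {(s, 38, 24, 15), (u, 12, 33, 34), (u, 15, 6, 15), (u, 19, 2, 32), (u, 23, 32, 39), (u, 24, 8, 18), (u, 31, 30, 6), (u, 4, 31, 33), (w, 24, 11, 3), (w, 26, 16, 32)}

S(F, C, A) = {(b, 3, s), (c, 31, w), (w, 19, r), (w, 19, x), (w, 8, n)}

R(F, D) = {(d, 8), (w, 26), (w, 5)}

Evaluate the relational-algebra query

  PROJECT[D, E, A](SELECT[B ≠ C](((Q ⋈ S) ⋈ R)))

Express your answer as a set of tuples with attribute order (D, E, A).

Natural join on F: {(w, 24, 11, 3, 19, r), (w, 24, 11, 3, 19, x), (w, 24, 11, 3, 8, n), (w, 26, 16, 32, 19, r), (w, 26, 16, 32, 19, x), (w, 26, 16, 32, 8, n)}
Natural join on F: {(w, 24, 11, 3, 19, r, 26), (w, 24, 11, 3, 19, r, 5), (w, 24, 11, 3, 19, x, 26), (w, 24, 11, 3, 19, x, 5), (w, 24, 11, 3, 8, n, 26), (w, 24, 11, 3, 8, n, 5), (w, 26, 16, 32, 19, r, 26), (w, 26, 16, 32, 19, r, 5), (w, 26, 16, 32, 19, x, 26), (w, 26, 16, 32, 19, x, 5), (w, 26, 16, 32, 8, n, 26), (w, 26, 16, 32, 8, n, 5)}
Filtering on B ≠ C leaves {(w, 24, 11, 3, 19, r, 26), (w, 24, 11, 3, 19, r, 5), (w, 24, 11, 3, 19, x, 26), (w, 24, 11, 3, 19, x, 5), (w, 24, 11, 3, 8, n, 26), (w, 24, 11, 3, 8, n, 5), (w, 26, 16, 32, 19, r, 26), (w, 26, 16, 32, 19, r, 5), (w, 26, 16, 32, 19, x, 26), (w, 26, 16, 32, 19, x, 5), (w, 26, 16, 32, 8, n, 26), (w, 26, 16, 32, 8, n, 5)}.
Keep only column(s) D, E, A: {(26, 3, n), (26, 3, r), (26, 3, x), (26, 32, n), (26, 32, r), (26, 32, x), (5, 3, n), (5, 3, r), (5, 3, x), (5, 32, n), (5, 32, r), (5, 32, x)}

{(26, 3, n), (26, 3, r), (26, 3, x), (26, 32, n), (26, 32, r), (26, 32, x), (5, 3, n), (5, 3, r), (5, 3, x), (5, 32, n), (5, 32, r), (5, 32, x)}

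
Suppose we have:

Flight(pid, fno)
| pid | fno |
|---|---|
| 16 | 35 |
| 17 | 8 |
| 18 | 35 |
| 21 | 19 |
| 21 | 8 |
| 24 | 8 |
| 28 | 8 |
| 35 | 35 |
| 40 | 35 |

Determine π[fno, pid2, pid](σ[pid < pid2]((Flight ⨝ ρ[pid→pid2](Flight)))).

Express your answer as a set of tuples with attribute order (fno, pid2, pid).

ρ[pid→pid2]: schema becomes (pid2, fno); tuples unchanged.
Natural join on fno: {(16, 35, 16), (16, 35, 18), (16, 35, 35), (16, 35, 40), (17, 8, 17), (17, 8, 21), (17, 8, 24), (17, 8, 28), (18, 35, 16), (18, 35, 18), (18, 35, 35), (18, 35, 40), (21, 19, 21), (21, 8, 17), (21, 8, 21), (21, 8, 24), (21, 8, 28), (24, 8, 17), (24, 8, 21), (24, 8, 24), (24, 8, 28), (28, 8, 17), (28, 8, 21), (28, 8, 24), (28, 8, 28), (35, 35, 16), (35, 35, 18), (35, 35, 35), (35, 35, 40), (40, 35, 16), (40, 35, 18), (40, 35, 35), (40, 35, 40)}
σ[pid < pid2]: keep tuples satisfying pid < pid2 → {(16, 35, 18), (16, 35, 35), (16, 35, 40), (17, 8, 21), (17, 8, 24), (17, 8, 28), (18, 35, 35), (18, 35, 40), (21, 8, 24), (21, 8, 28), (24, 8, 28), (35, 35, 40)}
Projecting to fno, pid2, pid: {(35, 18, 16), (35, 35, 16), (35, 35, 18), (35, 40, 16), (35, 40, 18), (35, 40, 35), (8, 21, 17), (8, 24, 17), (8, 24, 21), (8, 28, 17), (8, 28, 21), (8, 28, 24)}

{(35, 18, 16), (35, 35, 16), (35, 35, 18), (35, 40, 16), (35, 40, 18), (35, 40, 35), (8, 21, 17), (8, 24, 17), (8, 24, 21), (8, 28, 17), (8, 28, 21), (8, 28, 24)}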